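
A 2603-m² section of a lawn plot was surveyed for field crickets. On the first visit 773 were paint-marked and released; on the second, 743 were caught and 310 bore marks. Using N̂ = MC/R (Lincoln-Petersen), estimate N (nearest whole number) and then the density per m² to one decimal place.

N̂ = 773·743/310 = 574339/310 ≈ 1852.7 → 1853
Density = N̂ / area = 1853 / 2603 ≈ 0.71 → 0.7 per m²

density ≈ 0.7 field crickets per m²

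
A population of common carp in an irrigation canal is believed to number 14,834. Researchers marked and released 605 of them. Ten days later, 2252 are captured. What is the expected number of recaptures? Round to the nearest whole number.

expected recaptures ≈ 92

Expected recaptures E[R] = M·C / N.
E[R] = 605 × 2252 / 14834 = 1362460 / 14834 ≈ 91.8 → 92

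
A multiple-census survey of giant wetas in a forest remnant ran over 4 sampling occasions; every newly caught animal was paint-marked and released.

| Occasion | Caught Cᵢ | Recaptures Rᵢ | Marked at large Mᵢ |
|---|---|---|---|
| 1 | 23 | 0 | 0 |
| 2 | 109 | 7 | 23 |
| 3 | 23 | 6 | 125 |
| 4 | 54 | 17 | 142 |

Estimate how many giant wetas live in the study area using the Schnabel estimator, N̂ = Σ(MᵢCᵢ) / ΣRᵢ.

Σ MᵢCᵢ = 0·23 + 23·109 + 125·23 + 142·54 = 0 + 2507 + 2875 + 7668 = 13050
Σ Rᵢ = 0 + 7 + 6 + 17 = 30
N̂ = 13050 / 30 = 435

N = 435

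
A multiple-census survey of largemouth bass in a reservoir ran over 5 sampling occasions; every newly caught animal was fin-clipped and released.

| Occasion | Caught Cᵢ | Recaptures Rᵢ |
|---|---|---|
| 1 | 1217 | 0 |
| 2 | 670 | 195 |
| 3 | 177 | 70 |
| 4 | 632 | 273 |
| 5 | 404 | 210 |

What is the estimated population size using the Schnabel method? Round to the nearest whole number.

Marked at large before each occasion: Mᵢ = Σⱼ<ᵢ (Cⱼ − Rⱼ) → M1=0, M2=1217, M3=1692, M4=1799, M5=2158
Σ MᵢCᵢ = 0·1217 + 1217·670 + 1692·177 + 1799·632 + 2158·404 = 0 + 815390 + 299484 + 1136968 + 871832 = 3123674
Σ Rᵢ = 0 + 195 + 70 + 273 + 210 = 748
N̂ = 3123674 / 748 ≈ 4176.0 → 4176

N ≈ 4176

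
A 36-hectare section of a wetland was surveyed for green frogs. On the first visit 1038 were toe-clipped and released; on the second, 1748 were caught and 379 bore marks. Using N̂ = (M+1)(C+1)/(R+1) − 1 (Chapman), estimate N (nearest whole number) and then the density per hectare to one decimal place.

density ≈ 132.8 green frogs per hectare

N̂ = 1039·1749/380 − 1 = 1817211/380 − 1 ≈ 4781.1 → 4781
Density = N̂ / area = 4781 / 36 ≈ 132.81 → 132.8 per hectare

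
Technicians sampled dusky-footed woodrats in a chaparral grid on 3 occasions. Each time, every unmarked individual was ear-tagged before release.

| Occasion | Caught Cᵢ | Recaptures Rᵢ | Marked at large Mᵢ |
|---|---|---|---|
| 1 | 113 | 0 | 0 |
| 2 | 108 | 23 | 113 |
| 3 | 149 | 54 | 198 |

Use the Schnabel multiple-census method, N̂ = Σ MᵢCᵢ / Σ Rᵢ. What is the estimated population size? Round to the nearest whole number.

N ≈ 542

Σ MᵢCᵢ = 0·113 + 113·108 + 198·149 = 0 + 12204 + 29502 = 41706
Σ Rᵢ = 0 + 23 + 54 = 77
N̂ = 41706 / 77 ≈ 541.6 → 542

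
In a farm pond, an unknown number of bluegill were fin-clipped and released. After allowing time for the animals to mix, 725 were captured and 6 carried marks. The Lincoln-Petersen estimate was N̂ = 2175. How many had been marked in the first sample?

From N = M·C/R: M = N·R / C = 2175·6 / 725 = 13050 / 725 = 18.

M = 18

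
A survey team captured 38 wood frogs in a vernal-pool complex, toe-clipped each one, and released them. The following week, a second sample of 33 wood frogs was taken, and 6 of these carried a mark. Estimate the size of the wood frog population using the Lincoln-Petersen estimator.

N = 209

The marked fraction in the recapture sample should equal the marked fraction in the population: 6/33 = 38/N.
N = (38 × 33) / 6 = 1254 / 6 = 209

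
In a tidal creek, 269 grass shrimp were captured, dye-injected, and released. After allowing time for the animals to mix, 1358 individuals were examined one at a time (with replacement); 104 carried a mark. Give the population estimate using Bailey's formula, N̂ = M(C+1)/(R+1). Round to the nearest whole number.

N ≈ 3482

N̂ = 269·(1358+1)/(104+1) = 269·1359/105 = 365571/105 ≈ 3481.6 → 3482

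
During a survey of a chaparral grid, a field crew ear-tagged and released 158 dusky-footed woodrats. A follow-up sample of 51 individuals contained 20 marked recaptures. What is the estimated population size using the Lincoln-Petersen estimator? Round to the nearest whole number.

N = (158 × 51) / 20 = 8058 / 20 ≈ 402.9 → 403

N ≈ 403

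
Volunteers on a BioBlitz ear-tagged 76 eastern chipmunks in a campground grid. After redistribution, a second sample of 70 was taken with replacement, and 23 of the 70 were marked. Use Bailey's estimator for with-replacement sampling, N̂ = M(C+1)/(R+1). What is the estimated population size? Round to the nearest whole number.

N̂ = 76·(70+1)/(23+1) = 76·71/24 = 5396/24 ≈ 224.8 → 225

N ≈ 225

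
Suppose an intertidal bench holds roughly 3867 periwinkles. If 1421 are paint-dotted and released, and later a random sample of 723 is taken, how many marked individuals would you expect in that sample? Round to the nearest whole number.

Expected recaptures E[R] = M·C / N.
E[R] = 1421 × 723 / 3867 = 1027383 / 3867 ≈ 265.7 → 266

expected recaptures ≈ 266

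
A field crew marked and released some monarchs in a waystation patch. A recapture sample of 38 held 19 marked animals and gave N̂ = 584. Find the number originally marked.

From N = M·C/R: M = N·R / C = 584·19 / 38 = 11096 / 38 = 292.

M = 292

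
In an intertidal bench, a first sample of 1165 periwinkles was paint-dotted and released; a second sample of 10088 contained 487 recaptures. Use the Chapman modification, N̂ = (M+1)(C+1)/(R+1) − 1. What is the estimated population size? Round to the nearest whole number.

N̂ = (1165+1)(10088+1)/(487+1) − 1 = 1166·10089/488 − 1
= 11763774/488 − 1 ≈ 24106.1 − 1 ≈ 24105.1 → 24105

N ≈ 24,105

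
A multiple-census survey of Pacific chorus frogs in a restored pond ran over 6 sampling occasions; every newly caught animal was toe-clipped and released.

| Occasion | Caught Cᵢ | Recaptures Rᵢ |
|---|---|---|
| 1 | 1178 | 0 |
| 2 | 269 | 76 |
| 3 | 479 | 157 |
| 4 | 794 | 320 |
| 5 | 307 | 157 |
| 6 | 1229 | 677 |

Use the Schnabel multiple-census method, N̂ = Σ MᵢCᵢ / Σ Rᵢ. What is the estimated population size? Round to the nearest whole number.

Marked at large before each occasion: Mᵢ = Σⱼ<ᵢ (Cⱼ − Rⱼ) → M1=0, M2=1178, M3=1371, M4=1693, M5=2167, M6=2317
Σ MᵢCᵢ = 0·1178 + 1178·269 + 1371·479 + 1693·794 + 2167·307 + 2317·1229 = 0 + 316882 + 656709 + 1344242 + 665269 + 2847593 = 5830695
Σ Rᵢ = 0 + 76 + 157 + 320 + 157 + 677 = 1387
N̂ = 5830695 / 1387 ≈ 4203.8 → 4204

N ≈ 4204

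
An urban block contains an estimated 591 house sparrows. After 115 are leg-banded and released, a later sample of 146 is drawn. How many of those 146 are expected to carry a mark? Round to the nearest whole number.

The marked fraction of the population is 115/591, so in a sample of 146 expect C·(M/N) marked.
E[R] = 115 × 146 / 591 = 16790 / 591 ≈ 28.4 → 28

expected recaptures ≈ 28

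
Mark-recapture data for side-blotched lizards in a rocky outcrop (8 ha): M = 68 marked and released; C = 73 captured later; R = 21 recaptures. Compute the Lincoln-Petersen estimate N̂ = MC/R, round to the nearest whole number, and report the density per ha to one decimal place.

density ≈ 29.5 side-blotched lizards per ha

N̂ = 68·73/21 = 4964/21 ≈ 236.4 → 236
Density = N̂ / area = 236 / 8 ≈ 29.50 → 29.5 per ha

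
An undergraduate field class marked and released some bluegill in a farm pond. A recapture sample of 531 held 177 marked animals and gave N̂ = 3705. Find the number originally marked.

M = 1235

From N = M·C/R: M = N·R / C = 3705·177 / 531 = 655785 / 531 = 1235.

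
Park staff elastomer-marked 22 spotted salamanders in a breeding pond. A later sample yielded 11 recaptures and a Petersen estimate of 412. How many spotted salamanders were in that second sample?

C = 206

From N = M·C/R: C = N·R / M = 412·11 / 22 = 4532 / 22 = 206.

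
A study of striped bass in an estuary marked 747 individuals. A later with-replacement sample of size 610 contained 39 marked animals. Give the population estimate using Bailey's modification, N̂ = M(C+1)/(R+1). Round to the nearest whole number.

N̂ = 747·(610+1)/(39+1) = 747·611/40 = 456417/40 ≈ 11410.4 → 11410

N ≈ 11,410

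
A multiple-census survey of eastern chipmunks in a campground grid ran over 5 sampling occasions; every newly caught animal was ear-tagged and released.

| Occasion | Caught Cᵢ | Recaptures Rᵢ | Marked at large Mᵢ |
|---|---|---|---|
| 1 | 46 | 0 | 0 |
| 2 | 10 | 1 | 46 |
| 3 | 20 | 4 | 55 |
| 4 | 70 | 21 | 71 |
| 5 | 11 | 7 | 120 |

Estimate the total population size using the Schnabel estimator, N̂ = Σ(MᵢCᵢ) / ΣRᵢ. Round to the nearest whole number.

N ≈ 238

Σ MᵢCᵢ = 0·46 + 46·10 + 55·20 + 71·70 + 120·11 = 0 + 460 + 1100 + 4970 + 1320 = 7850
Σ Rᵢ = 0 + 1 + 4 + 21 + 7 = 33
N̂ = 7850 / 33 ≈ 237.9 → 238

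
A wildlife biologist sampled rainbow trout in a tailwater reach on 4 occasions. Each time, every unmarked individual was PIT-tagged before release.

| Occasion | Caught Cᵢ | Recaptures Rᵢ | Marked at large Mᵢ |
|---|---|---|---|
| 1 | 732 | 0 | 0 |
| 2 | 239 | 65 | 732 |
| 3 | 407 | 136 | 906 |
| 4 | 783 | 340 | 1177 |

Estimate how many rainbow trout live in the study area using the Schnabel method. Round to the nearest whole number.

N ≈ 2708

Σ MᵢCᵢ = 0·732 + 732·239 + 906·407 + 1177·783 = 0 + 174948 + 368742 + 921591 = 1465281
Σ Rᵢ = 0 + 65 + 136 + 340 = 541
N̂ = 1465281 / 541 ≈ 2708.47 → 2708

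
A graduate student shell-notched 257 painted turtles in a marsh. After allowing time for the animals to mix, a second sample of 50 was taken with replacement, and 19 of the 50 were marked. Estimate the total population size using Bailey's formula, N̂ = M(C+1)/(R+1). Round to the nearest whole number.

N ≈ 655

N̂ = 257·(50+1)/(19+1) = 257·51/20 = 13107/20 ≈ 655.4 → 655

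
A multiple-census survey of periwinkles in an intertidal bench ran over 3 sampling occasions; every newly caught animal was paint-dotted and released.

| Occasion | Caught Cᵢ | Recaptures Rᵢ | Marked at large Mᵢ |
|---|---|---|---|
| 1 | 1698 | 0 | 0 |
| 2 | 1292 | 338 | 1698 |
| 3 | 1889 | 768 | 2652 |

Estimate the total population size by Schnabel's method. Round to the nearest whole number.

N ≈ 6513

Σ MᵢCᵢ = 0·1698 + 1698·1292 + 2652·1889 = 0 + 2193816 + 5009628 = 7203444
Σ Rᵢ = 0 + 338 + 768 = 1106
N̂ = 7203444 / 1106 ≈ 6513.1 → 6513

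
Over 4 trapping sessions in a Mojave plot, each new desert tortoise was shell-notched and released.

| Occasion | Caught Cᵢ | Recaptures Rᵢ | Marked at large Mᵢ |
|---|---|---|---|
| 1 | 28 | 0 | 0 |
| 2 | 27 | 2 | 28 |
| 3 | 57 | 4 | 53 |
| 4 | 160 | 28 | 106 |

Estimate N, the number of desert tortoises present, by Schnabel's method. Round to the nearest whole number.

Σ MᵢCᵢ = 0·28 + 28·27 + 53·57 + 106·160 = 0 + 756 + 3021 + 16960 = 20737
Σ Rᵢ = 0 + 2 + 4 + 28 = 34
N̂ = 20737 / 34 ≈ 609.9 → 610

N ≈ 610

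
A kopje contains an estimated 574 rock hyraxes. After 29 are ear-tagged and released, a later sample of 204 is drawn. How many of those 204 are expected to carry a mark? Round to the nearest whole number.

expected recaptures ≈ 10

Expected recaptures E[R] = M·C / N.
E[R] = 29 × 204 / 574 = 5916 / 574 ≈ 10.3 → 10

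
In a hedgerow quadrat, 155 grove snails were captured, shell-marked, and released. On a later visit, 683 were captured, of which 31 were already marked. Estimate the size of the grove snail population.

N = (155 × 683) / 31 = 105865 / 31 = 3415

N = 3415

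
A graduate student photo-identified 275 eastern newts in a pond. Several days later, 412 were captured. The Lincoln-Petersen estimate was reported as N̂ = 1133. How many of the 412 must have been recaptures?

From N = M·C/R: R = M·C / N = 275·412 / 1133 = 113300 / 1133 = 100.

R = 100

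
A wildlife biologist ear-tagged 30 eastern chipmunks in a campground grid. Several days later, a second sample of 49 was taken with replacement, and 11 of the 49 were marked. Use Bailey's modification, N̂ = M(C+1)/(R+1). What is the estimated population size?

N̂ = 30·(49+1)/(11+1) = 30·50/12 = 1500/12 = 125

N = 125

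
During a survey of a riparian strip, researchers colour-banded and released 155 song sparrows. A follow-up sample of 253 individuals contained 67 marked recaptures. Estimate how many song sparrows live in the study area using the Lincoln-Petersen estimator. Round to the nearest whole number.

N ≈ 585

Lincoln-Petersen assumes M/N = R/C, so N = M·C / R.
N = (155 × 253) / 67 = 39215 / 67 ≈ 585.3 → 585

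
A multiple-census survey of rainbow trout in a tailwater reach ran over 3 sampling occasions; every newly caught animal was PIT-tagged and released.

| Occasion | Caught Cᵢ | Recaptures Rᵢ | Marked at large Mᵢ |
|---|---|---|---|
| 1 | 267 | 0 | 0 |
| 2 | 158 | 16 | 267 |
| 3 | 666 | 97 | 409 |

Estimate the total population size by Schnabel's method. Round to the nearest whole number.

N ≈ 2784

Σ MᵢCᵢ = 0·267 + 267·158 + 409·666 = 0 + 42186 + 272394 = 314580
Σ Rᵢ = 0 + 16 + 97 = 113
N̂ = 314580 / 113 ≈ 2783.9 → 2784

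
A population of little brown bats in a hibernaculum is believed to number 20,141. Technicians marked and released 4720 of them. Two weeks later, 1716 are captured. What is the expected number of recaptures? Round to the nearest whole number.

expected recaptures ≈ 402

Expected recaptures E[R] = M·C / N.
E[R] = 4720 × 1716 / 20141 = 8099520 / 20141 ≈ 402.1 → 402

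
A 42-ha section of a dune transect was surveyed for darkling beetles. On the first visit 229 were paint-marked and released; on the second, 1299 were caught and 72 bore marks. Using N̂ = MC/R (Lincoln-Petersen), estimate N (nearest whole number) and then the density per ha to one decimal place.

density ≈ 98.4 darkling beetles per ha

N̂ = 229·1299/72 = 297471/72 ≈ 4131.5 → 4132
Density = N̂ / area = 4132 / 42 ≈ 98.38 → 98.4 per ha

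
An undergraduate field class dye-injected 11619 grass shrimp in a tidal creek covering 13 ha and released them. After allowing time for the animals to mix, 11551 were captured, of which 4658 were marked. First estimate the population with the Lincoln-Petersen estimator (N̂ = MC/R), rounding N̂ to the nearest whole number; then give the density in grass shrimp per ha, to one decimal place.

N̂ = 11619·11551/4658 = 134211069/4658 ≈ 28813.0 → 28813
Density = N̂ / area = 28813 / 13 ≈ 2216.38 → 2216.4 per ha

density ≈ 2216.4 grass shrimp per ha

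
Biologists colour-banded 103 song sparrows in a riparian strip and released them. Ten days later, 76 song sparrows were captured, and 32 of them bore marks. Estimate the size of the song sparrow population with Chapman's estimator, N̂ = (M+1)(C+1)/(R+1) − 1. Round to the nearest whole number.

N ≈ 242

N̂ = (103+1)(76+1)/(32+1) − 1 = 104·77/33 − 1
= 8008/33 − 1 ≈ 242.7 − 1 ≈ 241.7 → 242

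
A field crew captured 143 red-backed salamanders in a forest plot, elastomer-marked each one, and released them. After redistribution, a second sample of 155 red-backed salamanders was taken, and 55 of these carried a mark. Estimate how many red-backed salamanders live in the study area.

N = 403

Lincoln-Petersen assumes M/N = R/C, so N = M·C / R.
N = (143 × 155) / 55 = 22165 / 55 = 403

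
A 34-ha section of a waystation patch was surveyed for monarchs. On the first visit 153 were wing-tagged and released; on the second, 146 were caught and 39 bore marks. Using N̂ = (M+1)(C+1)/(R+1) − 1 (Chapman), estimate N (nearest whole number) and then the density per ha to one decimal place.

density ≈ 16.6 monarchs per ha

N̂ = 154·147/40 − 1 = 22638/40 − 1 ≈ 565.0 → 565
Density = N̂ / area = 565 / 34 ≈ 16.62 → 16.6 per ha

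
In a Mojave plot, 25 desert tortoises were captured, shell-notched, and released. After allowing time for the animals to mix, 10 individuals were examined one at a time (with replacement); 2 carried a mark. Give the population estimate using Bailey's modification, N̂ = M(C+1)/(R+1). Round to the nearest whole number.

N ≈ 92

N̂ = 25·(10+1)/(2+1) = 25·11/3 = 275/3 ≈ 91.7 → 92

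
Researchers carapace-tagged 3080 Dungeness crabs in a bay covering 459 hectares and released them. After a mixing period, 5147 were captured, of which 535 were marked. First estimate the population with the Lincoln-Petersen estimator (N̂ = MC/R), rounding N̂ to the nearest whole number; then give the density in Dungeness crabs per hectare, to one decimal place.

density ≈ 64.6 Dungeness crabs per hectare

N̂ = 3080·5147/535 = 15852760/535 ≈ 29631.3 → 29631
Density = N̂ / area = 29631 / 459 ≈ 64.56 → 64.6 per hectare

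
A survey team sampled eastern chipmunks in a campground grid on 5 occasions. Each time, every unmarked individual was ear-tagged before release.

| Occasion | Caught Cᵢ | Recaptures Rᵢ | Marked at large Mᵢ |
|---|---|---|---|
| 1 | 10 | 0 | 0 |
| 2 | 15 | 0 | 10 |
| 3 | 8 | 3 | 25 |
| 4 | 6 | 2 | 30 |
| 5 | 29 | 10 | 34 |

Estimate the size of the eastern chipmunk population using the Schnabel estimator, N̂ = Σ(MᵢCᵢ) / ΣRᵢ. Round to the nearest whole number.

N ≈ 101

Σ MᵢCᵢ = 0·10 + 10·15 + 25·8 + 30·6 + 34·29 = 0 + 150 + 200 + 180 + 986 = 1516
Σ Rᵢ = 0 + 0 + 3 + 2 + 10 = 15
N̂ = 1516 / 15 ≈ 101.1 → 101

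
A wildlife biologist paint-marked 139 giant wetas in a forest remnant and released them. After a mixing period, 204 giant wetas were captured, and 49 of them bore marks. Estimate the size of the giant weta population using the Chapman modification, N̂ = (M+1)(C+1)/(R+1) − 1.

N = 573

N̂ = (139+1)(204+1)/(49+1) − 1 = 140·205/50 − 1
= 28700/50 − 1 = 574 − 1 = 573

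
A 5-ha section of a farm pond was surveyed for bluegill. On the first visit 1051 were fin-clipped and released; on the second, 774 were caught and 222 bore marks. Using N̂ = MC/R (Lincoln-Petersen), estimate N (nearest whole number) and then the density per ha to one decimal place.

density ≈ 732.8 bluegill per ha

N̂ = 1051·774/222 = 813474/222 ≈ 3664.3 → 3664
Density = N̂ / area = 3664 / 5 ≈ 732.80 → 732.8 per ha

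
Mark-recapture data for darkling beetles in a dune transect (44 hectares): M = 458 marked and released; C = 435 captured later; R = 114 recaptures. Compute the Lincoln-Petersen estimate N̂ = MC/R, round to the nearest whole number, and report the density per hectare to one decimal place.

N̂ = 458·435/114 = 199230/114 ≈ 1747.6 → 1748
Density = N̂ / area = 1748 / 44 ≈ 39.73 → 39.7 per hectare

density ≈ 39.7 darkling beetles per hectare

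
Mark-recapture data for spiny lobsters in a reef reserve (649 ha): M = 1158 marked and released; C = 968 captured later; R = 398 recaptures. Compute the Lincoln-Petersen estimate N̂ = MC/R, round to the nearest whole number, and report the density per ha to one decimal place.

N̂ = 1158·968/398 = 1120944/398 ≈ 2816.4 → 2816
Density = N̂ / area = 2816 / 649 ≈ 4.34 → 4.3 per ha

density ≈ 4.3 spiny lobsters per ha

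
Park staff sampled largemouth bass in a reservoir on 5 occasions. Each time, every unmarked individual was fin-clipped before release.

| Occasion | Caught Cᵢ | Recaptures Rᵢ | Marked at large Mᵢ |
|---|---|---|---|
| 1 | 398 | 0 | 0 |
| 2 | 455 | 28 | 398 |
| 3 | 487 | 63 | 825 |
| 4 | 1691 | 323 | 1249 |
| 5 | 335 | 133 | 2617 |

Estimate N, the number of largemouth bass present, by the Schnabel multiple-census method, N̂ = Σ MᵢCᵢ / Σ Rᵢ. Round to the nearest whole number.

N ≈ 6529

Σ MᵢCᵢ = 0·398 + 398·455 + 825·487 + 1249·1691 + 2617·335 = 0 + 181090 + 401775 + 2112059 + 876695 = 3571619
Σ Rᵢ = 0 + 28 + 63 + 323 + 133 = 547
N̂ = 3571619 / 547 ≈ 6529.47 → 6529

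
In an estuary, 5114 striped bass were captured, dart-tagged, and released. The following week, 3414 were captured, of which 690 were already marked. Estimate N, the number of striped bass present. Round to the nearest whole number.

N ≈ 25,303

Lincoln-Petersen assumes M/N = R/C, so N = M·C / R.
N = (5114 × 3414) / 690 = 17459196 / 690 ≈ 25303.2 → 25303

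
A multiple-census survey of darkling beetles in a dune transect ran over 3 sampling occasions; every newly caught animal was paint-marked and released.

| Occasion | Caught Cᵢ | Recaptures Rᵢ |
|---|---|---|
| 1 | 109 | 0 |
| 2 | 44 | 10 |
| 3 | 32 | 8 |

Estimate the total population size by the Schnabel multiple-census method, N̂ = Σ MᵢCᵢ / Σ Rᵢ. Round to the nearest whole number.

Marked at large before each occasion: Mᵢ = Σⱼ<ᵢ (Cⱼ − Rⱼ) → M1=0, M2=109, M3=143
Σ MᵢCᵢ = 0·109 + 109·44 + 143·32 = 0 + 4796 + 4576 = 9372
Σ Rᵢ = 0 + 10 + 8 = 18
N̂ = 9372 / 18 ≈ 520.7 → 521

N ≈ 521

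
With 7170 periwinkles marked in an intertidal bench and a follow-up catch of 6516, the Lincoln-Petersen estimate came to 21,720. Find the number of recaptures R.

R = 2151

From N = M·C/R: R = M·C / N = 7170·6516 / 21720 = 46719720 / 21720 = 2151.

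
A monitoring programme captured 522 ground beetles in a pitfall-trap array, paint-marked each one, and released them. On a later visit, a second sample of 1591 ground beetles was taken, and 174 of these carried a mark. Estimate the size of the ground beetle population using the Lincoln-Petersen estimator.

N = 4773

N = (522 × 1591) / 174 = 830502 / 174 = 4773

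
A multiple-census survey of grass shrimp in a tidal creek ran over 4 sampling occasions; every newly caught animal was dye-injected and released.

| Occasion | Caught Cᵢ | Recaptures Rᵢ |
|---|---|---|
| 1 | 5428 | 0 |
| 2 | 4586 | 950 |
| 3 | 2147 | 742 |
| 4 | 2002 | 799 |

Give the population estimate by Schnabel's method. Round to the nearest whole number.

Marked at large before each occasion: Mᵢ = Σⱼ<ᵢ (Cⱼ − Rⱼ) → M1=0, M2=5428, M3=9064, M4=10469
Σ MᵢCᵢ = 0·5428 + 5428·4586 + 9064·2147 + 10469·2002 = 0 + 24892808 + 19460408 + 20958938 = 65312154
Σ Rᵢ = 0 + 950 + 742 + 799 = 2491
N̂ = 65312154 / 2491 ≈ 26219.3 → 26219

N ≈ 26,219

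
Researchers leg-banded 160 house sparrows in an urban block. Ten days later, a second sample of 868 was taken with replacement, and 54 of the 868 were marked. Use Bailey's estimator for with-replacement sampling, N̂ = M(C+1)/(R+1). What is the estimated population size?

N̂ = 160·(868+1)/(54+1) = 160·869/55 = 139040/55 = 2528

N = 2528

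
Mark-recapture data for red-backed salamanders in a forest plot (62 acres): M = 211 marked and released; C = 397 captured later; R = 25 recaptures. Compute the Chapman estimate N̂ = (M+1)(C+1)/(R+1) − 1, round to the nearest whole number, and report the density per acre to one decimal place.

density ≈ 52.3 red-backed salamanders per acre

N̂ = 212·398/26 − 1 = 84376/26 − 1 ≈ 3244.2 → 3244
Density = N̂ / area = 3244 / 62 ≈ 52.32 → 52.3 per acre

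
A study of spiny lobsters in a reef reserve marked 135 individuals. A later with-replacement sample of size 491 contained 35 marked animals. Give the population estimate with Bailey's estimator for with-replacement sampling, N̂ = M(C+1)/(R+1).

N = 1845

N̂ = 135·(491+1)/(35+1) = 135·492/36 = 66420/36 = 1845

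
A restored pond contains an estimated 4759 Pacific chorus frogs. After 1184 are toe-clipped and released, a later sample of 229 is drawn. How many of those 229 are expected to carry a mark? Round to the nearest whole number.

expected recaptures ≈ 57

Expected recaptures E[R] = M·C / N.
E[R] = 1184 × 229 / 4759 = 271136 / 4759 ≈ 57.0 → 57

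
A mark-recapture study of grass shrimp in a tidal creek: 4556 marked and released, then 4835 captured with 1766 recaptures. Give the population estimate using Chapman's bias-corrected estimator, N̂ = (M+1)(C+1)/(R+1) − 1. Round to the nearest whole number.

N̂ = (4556+1)(4835+1)/(1766+1) − 1 = 4557·4836/1767 − 1
= 22037652/1767 − 1 ≈ 12471.8 − 1 ≈ 12470.8 → 12471

N ≈ 12,471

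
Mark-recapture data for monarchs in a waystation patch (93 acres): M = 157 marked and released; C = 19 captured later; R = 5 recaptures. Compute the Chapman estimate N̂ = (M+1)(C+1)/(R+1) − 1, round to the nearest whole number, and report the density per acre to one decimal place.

N̂ = 158·20/6 − 1 = 3160/6 − 1 ≈ 525.7 → 526
Density = N̂ / area = 526 / 93 ≈ 5.66 → 5.7 per acre

density ≈ 5.7 monarchs per acre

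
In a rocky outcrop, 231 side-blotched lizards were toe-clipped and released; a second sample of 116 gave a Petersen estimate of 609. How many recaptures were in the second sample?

R = 44

From N = M·C/R: R = M·C / N = 231·116 / 609 = 26796 / 609 = 44.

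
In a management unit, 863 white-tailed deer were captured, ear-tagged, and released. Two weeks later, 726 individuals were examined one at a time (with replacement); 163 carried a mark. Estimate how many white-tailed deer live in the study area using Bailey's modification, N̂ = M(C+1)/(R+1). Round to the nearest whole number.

N ≈ 3826

N̂ = 863·(726+1)/(163+1) = 863·727/164 = 627401/164 ≈ 3825.6 → 3826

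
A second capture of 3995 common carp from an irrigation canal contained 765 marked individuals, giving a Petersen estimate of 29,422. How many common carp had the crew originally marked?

M = 5634

From N = M·C/R: M = N·R / C = 29422·765 / 3995 = 22507830 / 3995 = 5634.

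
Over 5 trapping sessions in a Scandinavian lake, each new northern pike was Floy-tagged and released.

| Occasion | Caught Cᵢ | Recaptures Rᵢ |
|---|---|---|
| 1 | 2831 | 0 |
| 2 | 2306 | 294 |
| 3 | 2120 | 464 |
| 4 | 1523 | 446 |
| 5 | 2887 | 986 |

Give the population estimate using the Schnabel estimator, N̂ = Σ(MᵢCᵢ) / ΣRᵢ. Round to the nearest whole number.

Marked at large before each occasion: Mᵢ = Σⱼ<ᵢ (Cⱼ − Rⱼ) → M1=0, M2=2831, M3=4843, M4=6499, M5=7576
Σ MᵢCᵢ = 0·2831 + 2831·2306 + 4843·2120 + 6499·1523 + 7576·2887 = 0 + 6528286 + 10267160 + 9897977 + 21871912 = 48565335
Σ Rᵢ = 0 + 294 + 464 + 446 + 986 = 2190
N̂ = 48565335 / 2190 ≈ 22176.0 → 22176

N ≈ 22,176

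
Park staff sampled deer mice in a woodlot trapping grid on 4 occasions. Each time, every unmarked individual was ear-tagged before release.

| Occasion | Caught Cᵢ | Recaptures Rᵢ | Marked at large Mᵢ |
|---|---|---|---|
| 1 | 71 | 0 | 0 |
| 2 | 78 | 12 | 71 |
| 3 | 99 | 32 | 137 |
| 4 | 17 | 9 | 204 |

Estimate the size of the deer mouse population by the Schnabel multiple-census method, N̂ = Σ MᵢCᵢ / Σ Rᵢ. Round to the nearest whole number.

Σ MᵢCᵢ = 0·71 + 71·78 + 137·99 + 204·17 = 0 + 5538 + 13563 + 3468 = 22569
Σ Rᵢ = 0 + 12 + 32 + 9 = 53
N̂ = 22569 / 53 ≈ 425.8 → 426

N ≈ 426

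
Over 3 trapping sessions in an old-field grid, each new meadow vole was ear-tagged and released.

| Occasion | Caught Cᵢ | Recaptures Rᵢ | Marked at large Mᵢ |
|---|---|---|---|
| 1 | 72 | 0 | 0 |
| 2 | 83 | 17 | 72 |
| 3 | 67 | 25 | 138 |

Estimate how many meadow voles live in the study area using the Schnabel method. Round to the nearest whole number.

Σ MᵢCᵢ = 0·72 + 72·83 + 138·67 = 0 + 5976 + 9246 = 15222
Σ Rᵢ = 0 + 17 + 25 = 42
N̂ = 15222 / 42 ≈ 362.4 → 362

N ≈ 362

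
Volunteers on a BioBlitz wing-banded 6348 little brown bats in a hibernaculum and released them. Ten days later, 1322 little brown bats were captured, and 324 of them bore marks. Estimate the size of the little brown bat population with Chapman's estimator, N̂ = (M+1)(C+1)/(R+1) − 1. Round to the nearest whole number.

N̂ = (6348+1)(1322+1)/(324+1) − 1 = 6349·1323/325 − 1
= 8399727/325 − 1 ≈ 25845.3 − 1 ≈ 25844.3 → 25844

N ≈ 25,844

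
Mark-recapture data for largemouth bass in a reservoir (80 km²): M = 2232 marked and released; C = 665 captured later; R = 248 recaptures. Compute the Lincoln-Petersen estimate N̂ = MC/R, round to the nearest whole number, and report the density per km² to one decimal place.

N̂ = 2232·665/248 = 1484280/248 = 5985
Density = N̂ / area = 5985 / 80 ≈ 74.81 → 74.8 per km²

density ≈ 74.8 largemouth bass per km²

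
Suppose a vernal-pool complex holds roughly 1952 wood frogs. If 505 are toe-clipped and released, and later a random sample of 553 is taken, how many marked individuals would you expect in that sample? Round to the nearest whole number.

Expected recaptures E[R] = M·C / N.
E[R] = 505 × 553 / 1952 = 279265 / 1952 ≈ 143.1 → 143

expected recaptures ≈ 143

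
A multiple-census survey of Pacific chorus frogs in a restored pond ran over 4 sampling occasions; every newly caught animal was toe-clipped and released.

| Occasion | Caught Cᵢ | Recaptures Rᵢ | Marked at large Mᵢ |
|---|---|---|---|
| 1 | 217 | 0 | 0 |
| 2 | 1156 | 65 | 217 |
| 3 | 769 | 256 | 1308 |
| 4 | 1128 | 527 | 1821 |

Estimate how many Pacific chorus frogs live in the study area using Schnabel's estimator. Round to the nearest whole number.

N ≈ 3904

Σ MᵢCᵢ = 0·217 + 217·1156 + 1308·769 + 1821·1128 = 0 + 250852 + 1005852 + 2054088 = 3310792
Σ Rᵢ = 0 + 65 + 256 + 527 = 848
N̂ = 3310792 / 848 ≈ 3904.2 → 3904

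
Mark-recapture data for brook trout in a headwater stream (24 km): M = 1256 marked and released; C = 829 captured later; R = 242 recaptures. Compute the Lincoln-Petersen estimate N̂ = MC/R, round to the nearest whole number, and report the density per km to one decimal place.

density ≈ 179.3 brook trout per km

N̂ = 1256·829/242 = 1041224/242 ≈ 4302.6 → 4303
Density = N̂ / area = 4303 / 24 ≈ 179.29 → 179.3 per km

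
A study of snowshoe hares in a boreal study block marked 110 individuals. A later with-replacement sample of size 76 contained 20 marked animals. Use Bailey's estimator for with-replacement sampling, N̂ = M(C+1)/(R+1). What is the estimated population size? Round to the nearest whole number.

N ≈ 403

N̂ = 110·(76+1)/(20+1) = 110·77/21 = 8470/21 ≈ 403.3 → 403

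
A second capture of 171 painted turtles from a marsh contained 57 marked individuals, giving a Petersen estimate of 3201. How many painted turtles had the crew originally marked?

M = 1067

From N = M·C/R: M = N·R / C = 3201·57 / 171 = 182457 / 171 = 1067.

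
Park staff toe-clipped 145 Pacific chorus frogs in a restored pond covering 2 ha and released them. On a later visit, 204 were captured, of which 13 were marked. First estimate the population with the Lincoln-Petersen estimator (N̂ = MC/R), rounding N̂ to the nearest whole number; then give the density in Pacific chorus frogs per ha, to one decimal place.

density ≈ 1137.5 Pacific chorus frogs per ha

N̂ = 145·204/13 = 29580/13 ≈ 2275.4 → 2275
Density = N̂ / area = 2275 / 2 ≈ 1137.50 → 1137.5 per ha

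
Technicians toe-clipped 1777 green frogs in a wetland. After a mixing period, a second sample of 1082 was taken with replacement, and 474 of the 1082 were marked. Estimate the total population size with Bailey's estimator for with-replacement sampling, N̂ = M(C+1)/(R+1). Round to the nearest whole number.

N ≈ 4052

N̂ = 1777·(1082+1)/(474+1) = 1777·1083/475 = 1924491/475 ≈ 4051.6 → 4052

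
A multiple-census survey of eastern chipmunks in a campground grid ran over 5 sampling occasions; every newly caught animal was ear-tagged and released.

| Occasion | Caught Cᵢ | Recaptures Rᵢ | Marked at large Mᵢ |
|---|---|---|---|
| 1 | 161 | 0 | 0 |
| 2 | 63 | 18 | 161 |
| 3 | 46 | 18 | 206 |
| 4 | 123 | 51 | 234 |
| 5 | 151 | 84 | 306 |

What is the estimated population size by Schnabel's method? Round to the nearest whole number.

Σ MᵢCᵢ = 0·161 + 161·63 + 206·46 + 234·123 + 306·151 = 0 + 10143 + 9476 + 28782 + 46206 = 94607
Σ Rᵢ = 0 + 18 + 18 + 51 + 84 = 171
N̂ = 94607 / 171 ≈ 553.3 → 553

N ≈ 553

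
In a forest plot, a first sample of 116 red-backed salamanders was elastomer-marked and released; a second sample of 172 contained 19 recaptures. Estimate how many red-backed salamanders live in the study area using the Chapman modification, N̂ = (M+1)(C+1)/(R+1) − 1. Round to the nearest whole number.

N̂ = (116+1)(172+1)/(19+1) − 1 = 117·173/20 − 1
= 20241/20 − 1 ≈ 1012.0 − 1 ≈ 1011.0 → 1011

N ≈ 1011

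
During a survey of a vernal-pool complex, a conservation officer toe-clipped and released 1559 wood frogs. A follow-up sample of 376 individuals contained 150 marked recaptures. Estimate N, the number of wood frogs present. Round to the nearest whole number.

N ≈ 3908

The marked fraction in the recapture sample should equal the marked fraction in the population: 150/376 = 1559/N.
N = (1559 × 376) / 150 = 586184 / 150 ≈ 3907.9 → 3908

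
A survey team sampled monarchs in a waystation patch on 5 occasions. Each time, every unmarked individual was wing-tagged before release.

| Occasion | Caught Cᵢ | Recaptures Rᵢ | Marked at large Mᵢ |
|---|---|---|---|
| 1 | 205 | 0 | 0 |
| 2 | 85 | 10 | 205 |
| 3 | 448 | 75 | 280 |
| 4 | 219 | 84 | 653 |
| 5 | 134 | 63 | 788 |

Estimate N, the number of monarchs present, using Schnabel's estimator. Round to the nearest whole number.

N ≈ 1687

Σ MᵢCᵢ = 0·205 + 205·85 + 280·448 + 653·219 + 788·134 = 0 + 17425 + 125440 + 143007 + 105592 = 391464
Σ Rᵢ = 0 + 10 + 75 + 84 + 63 = 232
N̂ = 391464 / 232 ≈ 1687.3 → 1687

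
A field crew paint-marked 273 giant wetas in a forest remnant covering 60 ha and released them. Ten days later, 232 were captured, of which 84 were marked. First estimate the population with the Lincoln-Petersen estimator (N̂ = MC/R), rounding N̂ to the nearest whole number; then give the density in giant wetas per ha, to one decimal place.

density ≈ 12.6 giant wetas per ha

N̂ = 273·232/84 = 63336/84 = 754
Density = N̂ / area = 754 / 60 ≈ 12.57 → 12.6 per ha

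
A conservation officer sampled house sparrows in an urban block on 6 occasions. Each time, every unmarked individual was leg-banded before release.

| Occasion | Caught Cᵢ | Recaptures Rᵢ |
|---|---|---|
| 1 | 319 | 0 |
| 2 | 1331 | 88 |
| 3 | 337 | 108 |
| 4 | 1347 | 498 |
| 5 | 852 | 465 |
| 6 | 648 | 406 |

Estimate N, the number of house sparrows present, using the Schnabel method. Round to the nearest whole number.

Marked at large before each occasion: Mᵢ = Σⱼ<ᵢ (Cⱼ − Rⱼ) → M1=0, M2=319, M3=1562, M4=1791, M5=2640, M6=3027
Σ MᵢCᵢ = 0·319 + 319·1331 + 1562·337 + 1791·1347 + 2640·852 + 3027·648 = 0 + 424589 + 526394 + 2412477 + 2249280 + 1961496 = 7574236
Σ Rᵢ = 0 + 88 + 108 + 498 + 465 + 406 = 1565
N̂ = 7574236 / 1565 ≈ 4839.8 → 4840

N ≈ 4840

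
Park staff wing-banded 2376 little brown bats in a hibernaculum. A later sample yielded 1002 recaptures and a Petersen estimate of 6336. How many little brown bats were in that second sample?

From N = M·C/R: C = N·R / M = 6336·1002 / 2376 = 6348672 / 2376 = 2672.

C = 2672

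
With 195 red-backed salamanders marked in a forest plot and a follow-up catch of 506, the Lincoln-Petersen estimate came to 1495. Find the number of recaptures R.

From N = M·C/R: R = M·C / N = 195·506 / 1495 = 98670 / 1495 = 66.

R = 66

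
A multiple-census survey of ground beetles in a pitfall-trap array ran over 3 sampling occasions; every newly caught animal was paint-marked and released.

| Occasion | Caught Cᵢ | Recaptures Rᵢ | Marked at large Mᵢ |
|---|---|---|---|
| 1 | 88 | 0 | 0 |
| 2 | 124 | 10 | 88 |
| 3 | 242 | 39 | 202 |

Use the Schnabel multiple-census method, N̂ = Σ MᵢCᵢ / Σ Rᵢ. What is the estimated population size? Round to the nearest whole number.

Σ MᵢCᵢ = 0·88 + 88·124 + 202·242 = 0 + 10912 + 48884 = 59796
Σ Rᵢ = 0 + 10 + 39 = 49
N̂ = 59796 / 49 ≈ 1220.3 → 1220

N ≈ 1220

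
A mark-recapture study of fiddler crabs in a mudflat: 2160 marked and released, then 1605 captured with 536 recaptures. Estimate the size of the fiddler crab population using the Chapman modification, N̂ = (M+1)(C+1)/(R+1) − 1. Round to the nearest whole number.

N̂ = (2160+1)(1605+1)/(536+1) − 1 = 2161·1606/537 − 1
= 3470566/537 − 1 ≈ 6462.9 − 1 ≈ 6461.9 → 6462

N ≈ 6462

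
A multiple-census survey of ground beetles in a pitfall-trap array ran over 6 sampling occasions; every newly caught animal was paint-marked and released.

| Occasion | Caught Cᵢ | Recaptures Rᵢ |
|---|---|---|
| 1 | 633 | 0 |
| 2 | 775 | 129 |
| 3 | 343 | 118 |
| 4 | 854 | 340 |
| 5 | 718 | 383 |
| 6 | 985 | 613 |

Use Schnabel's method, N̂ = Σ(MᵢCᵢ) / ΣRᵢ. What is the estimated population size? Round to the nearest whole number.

N ≈ 3778

Marked at large before each occasion: Mᵢ = Σⱼ<ᵢ (Cⱼ − Rⱼ) → M1=0, M2=633, M3=1279, M4=1504, M5=2018, M6=2353
Σ MᵢCᵢ = 0·633 + 633·775 + 1279·343 + 1504·854 + 2018·718 + 2353·985 = 0 + 490575 + 438697 + 1284416 + 1448924 + 2317705 = 5980317
Σ Rᵢ = 0 + 129 + 118 + 340 + 383 + 613 = 1583
N̂ = 5980317 / 1583 ≈ 3777.8 → 3778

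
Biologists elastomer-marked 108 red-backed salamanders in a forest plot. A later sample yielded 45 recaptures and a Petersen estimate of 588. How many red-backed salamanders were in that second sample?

C = 245

From N = M·C/R: C = N·R / M = 588·45 / 108 = 26460 / 108 = 245.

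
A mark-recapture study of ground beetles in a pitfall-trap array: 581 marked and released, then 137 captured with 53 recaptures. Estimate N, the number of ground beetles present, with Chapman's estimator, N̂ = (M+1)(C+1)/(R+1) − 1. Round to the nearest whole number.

N̂ = (581+1)(137+1)/(53+1) − 1 = 582·138/54 − 1
= 80316/54 − 1 ≈ 1487.3 − 1 ≈ 1486.3 → 1486

N ≈ 1486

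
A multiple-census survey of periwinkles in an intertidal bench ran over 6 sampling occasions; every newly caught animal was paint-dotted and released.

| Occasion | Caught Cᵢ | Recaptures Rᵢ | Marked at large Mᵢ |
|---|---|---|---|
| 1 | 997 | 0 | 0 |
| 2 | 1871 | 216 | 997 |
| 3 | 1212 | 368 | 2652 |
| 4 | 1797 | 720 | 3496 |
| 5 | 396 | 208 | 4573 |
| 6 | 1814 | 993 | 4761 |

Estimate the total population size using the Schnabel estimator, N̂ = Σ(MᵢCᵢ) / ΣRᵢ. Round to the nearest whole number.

N ≈ 8706

Σ MᵢCᵢ = 0·997 + 997·1871 + 2652·1212 + 3496·1797 + 4573·396 + 4761·1814 = 0 + 1865387 + 3214224 + 6282312 + 1810908 + 8636454 = 21809285
Σ Rᵢ = 0 + 216 + 368 + 720 + 208 + 993 = 2505
N̂ = 21809285 / 2505 ≈ 8706.3 → 8706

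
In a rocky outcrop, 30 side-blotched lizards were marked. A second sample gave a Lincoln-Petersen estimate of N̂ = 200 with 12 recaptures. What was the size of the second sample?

From N = M·C/R: C = N·R / M = 200·12 / 30 = 2400 / 30 = 80.

C = 80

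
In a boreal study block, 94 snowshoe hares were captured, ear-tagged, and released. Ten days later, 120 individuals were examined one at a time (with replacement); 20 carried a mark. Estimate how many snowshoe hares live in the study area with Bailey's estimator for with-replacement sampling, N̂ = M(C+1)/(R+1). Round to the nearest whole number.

N̂ = 94·(120+1)/(20+1) = 94·121/21 = 11374/21 ≈ 541.6 → 542

N ≈ 542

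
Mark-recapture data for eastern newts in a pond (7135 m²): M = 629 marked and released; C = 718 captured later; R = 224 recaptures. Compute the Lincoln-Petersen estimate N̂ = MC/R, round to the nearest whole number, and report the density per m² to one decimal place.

N̂ = 629·718/224 = 451622/224 ≈ 2016.2 → 2016
Density = N̂ / area = 2016 / 7135 ≈ 0.28 → 0.3 per m²

density ≈ 0.3 eastern newts per m²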